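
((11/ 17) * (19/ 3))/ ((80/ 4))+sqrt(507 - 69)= 209/ 1020+sqrt(438)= 21.13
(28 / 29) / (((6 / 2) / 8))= 224 / 87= 2.57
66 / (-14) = -33 / 7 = -4.71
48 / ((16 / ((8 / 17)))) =24 / 17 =1.41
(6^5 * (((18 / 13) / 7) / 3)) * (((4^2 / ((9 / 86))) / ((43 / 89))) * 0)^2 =0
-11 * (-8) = 88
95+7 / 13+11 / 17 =21257 / 221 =96.19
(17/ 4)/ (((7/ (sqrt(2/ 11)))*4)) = 17*sqrt(22)/ 1232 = 0.06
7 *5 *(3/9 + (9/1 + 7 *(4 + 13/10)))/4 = 9751/24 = 406.29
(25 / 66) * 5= 1.89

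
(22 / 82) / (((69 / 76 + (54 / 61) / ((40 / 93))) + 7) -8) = 127490 / 934267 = 0.14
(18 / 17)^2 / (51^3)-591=-839135475 / 1419857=-591.00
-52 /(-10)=26 /5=5.20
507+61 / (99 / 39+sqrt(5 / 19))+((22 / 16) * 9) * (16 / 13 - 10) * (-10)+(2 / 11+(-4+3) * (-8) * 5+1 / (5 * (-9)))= 105832799186 / 63854505 - 10309 * sqrt(95) / 19846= 1652.34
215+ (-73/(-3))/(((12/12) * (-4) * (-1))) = 2653/12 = 221.08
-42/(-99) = 14/33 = 0.42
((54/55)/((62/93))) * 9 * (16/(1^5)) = 11664/55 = 212.07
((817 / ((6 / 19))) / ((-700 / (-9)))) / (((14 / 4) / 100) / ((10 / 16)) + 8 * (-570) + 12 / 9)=-698535 / 95730824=-0.01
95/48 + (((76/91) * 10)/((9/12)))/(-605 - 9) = 876565/446992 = 1.96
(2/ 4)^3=1/ 8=0.12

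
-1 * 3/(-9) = 1/3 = 0.33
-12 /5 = -2.40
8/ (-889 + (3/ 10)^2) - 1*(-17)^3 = 436720683/ 88891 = 4912.99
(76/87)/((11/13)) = 988/957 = 1.03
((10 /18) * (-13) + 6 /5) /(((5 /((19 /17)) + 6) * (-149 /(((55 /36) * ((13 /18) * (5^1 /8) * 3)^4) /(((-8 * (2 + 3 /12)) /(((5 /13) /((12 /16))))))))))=-388862134375 /688466912477184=-0.00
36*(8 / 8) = 36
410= 410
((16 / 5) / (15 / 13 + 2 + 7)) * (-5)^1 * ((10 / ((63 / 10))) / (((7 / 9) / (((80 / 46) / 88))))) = -26000 / 409101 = -0.06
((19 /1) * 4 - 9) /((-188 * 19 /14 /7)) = -3283 /1786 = -1.84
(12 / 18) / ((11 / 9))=0.55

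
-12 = -12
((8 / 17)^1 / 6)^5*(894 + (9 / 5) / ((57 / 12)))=100352 / 37805535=0.00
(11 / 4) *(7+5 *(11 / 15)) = 88 / 3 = 29.33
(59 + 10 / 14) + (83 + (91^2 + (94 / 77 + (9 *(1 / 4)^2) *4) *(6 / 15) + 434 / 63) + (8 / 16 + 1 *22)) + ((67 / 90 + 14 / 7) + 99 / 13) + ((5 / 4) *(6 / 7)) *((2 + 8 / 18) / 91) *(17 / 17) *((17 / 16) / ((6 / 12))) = 1423527401 / 168168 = 8464.91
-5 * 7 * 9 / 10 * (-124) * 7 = 27342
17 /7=2.43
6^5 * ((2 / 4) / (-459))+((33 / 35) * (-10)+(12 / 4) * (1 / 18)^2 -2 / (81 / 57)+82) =805855 / 12852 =62.70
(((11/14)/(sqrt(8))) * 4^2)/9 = 22 * sqrt(2)/63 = 0.49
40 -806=-766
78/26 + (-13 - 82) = -92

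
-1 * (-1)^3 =1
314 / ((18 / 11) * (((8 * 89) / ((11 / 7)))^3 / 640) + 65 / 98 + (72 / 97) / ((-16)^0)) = 0.00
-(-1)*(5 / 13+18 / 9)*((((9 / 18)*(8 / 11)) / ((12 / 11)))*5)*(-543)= -28055 / 13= -2158.08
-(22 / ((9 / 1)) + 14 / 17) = -500 / 153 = -3.27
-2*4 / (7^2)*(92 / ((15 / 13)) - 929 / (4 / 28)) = 770792 / 735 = 1048.70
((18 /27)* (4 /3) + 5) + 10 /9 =7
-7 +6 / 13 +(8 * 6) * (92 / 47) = 53413 / 611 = 87.42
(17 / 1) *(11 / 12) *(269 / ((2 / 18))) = 150909 / 4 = 37727.25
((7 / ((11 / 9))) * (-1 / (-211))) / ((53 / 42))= 2646 / 123013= 0.02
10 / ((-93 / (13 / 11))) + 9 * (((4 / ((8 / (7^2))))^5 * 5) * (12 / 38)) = 39011244223625 / 310992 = 125441311.11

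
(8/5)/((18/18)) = 8/5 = 1.60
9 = 9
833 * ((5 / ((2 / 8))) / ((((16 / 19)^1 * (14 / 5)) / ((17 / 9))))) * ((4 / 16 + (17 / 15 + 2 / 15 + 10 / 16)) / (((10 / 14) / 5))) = 345740815 / 1728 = 200081.49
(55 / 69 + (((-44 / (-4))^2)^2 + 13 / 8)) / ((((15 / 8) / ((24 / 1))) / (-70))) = -905314928 / 69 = -13120506.20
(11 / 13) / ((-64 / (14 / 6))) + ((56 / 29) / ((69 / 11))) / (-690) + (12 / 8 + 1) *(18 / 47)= 25001686583 / 26995250880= 0.93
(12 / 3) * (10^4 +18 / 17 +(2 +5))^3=19699549899045412 / 4913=4009678383685.20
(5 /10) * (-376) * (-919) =172772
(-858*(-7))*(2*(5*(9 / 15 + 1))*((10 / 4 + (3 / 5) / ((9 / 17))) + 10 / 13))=2115344 / 5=423068.80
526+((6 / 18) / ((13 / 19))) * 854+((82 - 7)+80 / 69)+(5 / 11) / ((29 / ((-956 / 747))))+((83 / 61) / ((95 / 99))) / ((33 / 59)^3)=4661229220686028 / 4541806198215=1026.29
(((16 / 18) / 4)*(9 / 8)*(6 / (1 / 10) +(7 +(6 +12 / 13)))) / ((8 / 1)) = 961 / 416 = 2.31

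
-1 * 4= -4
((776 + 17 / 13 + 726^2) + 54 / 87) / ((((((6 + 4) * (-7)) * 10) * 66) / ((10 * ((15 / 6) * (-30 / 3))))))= 995004655 / 348348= 2856.35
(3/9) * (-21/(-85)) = 0.08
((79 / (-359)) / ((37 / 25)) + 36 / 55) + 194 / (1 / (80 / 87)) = 11370520781 / 63559155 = 178.90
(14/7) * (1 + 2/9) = 22/9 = 2.44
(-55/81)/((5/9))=-11/9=-1.22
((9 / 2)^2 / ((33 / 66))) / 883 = 81 / 1766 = 0.05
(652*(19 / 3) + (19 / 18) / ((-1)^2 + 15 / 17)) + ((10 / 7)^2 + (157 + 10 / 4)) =121121459 / 28224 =4291.43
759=759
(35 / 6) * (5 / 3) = 175 / 18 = 9.72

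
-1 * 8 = -8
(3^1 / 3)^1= 1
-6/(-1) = 6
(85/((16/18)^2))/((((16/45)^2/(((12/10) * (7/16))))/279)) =16337382075/131072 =124644.33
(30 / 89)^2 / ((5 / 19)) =3420 / 7921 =0.43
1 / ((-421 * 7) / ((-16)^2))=-256 / 2947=-0.09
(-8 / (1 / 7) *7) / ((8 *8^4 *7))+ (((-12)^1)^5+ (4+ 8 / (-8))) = -1019203591 / 4096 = -248829.00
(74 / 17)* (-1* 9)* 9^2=-3173.29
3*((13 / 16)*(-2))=-39 / 8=-4.88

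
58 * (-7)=-406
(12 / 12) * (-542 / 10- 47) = -506 / 5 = -101.20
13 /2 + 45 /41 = 7.60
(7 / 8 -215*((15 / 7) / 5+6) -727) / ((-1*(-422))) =-118063 / 23632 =-5.00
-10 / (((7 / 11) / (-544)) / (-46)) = -393234.29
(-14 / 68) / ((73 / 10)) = -35 / 1241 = -0.03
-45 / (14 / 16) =-51.43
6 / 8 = 3 / 4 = 0.75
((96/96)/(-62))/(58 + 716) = -0.00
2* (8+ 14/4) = 23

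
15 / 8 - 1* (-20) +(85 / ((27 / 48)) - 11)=11663 / 72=161.99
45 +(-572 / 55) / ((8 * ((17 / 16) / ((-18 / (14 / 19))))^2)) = -642.20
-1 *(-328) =328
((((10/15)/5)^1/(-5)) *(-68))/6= 68/225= 0.30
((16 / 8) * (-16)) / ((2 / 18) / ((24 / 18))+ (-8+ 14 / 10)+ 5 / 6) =1920 / 341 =5.63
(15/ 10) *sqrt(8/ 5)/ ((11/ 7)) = 21 *sqrt(10)/ 55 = 1.21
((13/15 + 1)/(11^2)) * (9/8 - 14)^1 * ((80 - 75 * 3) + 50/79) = 1644601/57354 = 28.67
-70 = -70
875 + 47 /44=38547 /44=876.07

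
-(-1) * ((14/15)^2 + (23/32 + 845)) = 6095447/7200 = 846.59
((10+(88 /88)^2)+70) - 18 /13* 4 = 981 /13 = 75.46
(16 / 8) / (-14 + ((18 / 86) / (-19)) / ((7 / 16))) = -5719 / 40105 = -0.14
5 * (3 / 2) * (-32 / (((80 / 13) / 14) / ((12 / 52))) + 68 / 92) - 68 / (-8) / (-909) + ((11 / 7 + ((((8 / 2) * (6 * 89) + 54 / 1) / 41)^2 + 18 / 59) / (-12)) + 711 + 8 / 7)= 10318903451839 / 29029494942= 355.46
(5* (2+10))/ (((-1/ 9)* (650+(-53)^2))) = -180/ 1153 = -0.16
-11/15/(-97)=11/1455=0.01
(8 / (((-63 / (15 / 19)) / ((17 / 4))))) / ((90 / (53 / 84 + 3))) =-5185 / 301644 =-0.02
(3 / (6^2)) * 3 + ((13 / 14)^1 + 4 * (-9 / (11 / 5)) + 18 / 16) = -8661 / 616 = -14.06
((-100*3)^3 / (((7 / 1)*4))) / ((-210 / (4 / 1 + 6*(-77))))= -103050000 / 49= -2103061.22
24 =24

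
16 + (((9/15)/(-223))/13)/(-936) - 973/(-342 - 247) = 47019809269/2663717160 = 17.65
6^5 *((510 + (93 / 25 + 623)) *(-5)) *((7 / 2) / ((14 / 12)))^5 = -10739548684.80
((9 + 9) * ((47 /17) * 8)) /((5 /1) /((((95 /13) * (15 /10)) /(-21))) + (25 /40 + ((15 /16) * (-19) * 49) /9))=-6172416 /1642387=-3.76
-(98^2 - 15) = -9589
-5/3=-1.67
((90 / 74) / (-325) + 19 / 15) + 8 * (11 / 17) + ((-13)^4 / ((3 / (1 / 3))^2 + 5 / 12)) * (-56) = -2353344775712 / 119833935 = -19638.38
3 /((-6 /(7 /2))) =-7 /4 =-1.75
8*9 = 72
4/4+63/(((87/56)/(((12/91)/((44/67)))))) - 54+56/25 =-4418343/103675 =-42.62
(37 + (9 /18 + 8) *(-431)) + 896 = -5461 /2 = -2730.50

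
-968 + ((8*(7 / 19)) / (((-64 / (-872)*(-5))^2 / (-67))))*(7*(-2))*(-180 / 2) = -351231827 / 190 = -1848588.56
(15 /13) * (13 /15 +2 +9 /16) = 823 /208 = 3.96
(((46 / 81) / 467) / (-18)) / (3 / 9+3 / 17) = -0.00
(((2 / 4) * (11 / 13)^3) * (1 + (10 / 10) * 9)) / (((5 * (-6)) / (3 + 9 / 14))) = -0.37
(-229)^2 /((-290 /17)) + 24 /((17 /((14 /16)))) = -15149359 /4930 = -3072.89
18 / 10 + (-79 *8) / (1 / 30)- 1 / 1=-18959.20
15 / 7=2.14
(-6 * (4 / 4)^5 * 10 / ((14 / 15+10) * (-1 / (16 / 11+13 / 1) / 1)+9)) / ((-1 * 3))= 47700 / 19661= 2.43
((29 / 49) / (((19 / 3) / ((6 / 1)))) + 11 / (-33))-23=-63604 / 2793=-22.77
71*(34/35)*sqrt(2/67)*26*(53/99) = 165.87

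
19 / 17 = 1.12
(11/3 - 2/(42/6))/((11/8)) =568/231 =2.46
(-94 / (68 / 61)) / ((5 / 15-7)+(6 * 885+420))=-8601 / 583780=-0.01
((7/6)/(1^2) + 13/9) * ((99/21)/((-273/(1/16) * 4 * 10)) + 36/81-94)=-244.28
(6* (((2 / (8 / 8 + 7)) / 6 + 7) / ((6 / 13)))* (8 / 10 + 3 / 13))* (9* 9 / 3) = 101907 / 40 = 2547.68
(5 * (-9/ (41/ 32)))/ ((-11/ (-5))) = -7200/ 451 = -15.96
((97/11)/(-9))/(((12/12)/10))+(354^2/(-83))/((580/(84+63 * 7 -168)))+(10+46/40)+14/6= -4411479509/4765860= -925.64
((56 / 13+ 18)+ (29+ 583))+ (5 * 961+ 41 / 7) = 495510 / 91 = 5445.16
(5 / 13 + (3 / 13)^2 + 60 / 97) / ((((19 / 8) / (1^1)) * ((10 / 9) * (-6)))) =-103908 / 1557335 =-0.07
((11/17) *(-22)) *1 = -242/17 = -14.24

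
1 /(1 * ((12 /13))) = 13 /12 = 1.08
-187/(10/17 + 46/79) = -251141/1572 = -159.76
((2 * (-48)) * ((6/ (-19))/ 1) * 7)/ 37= 4032/ 703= 5.74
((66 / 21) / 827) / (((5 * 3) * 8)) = 11 / 347340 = 0.00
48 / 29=1.66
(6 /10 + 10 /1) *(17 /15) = 12.01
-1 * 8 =-8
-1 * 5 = -5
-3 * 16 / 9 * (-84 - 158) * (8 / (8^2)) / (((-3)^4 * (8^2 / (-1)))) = -121 / 3888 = -0.03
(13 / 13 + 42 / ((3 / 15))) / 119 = 211 / 119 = 1.77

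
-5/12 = -0.42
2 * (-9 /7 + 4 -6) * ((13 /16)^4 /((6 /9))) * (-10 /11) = 9853545 /2523136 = 3.91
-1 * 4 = -4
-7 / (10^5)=-7 / 100000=-0.00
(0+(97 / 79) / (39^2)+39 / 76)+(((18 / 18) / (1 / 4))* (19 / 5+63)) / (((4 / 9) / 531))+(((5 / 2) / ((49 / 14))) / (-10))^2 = 319237.72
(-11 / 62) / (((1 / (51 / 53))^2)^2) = -74417211 / 489209822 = -0.15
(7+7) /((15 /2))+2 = 3.87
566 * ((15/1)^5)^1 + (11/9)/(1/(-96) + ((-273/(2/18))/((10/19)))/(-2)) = 1444648005058010/3361161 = 429806250.00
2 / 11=0.18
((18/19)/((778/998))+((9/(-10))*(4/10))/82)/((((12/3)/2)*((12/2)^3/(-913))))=-620386239/242424800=-2.56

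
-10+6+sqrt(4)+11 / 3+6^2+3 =40.67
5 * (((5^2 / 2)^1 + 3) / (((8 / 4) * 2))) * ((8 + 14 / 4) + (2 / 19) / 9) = 610235 / 2736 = 223.04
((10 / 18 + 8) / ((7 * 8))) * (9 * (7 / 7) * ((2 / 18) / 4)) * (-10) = -55 / 144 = -0.38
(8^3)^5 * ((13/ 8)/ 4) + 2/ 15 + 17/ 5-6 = 214404767416283/ 15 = 14293651161085.53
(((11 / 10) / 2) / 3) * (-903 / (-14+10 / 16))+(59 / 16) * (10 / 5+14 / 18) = 1742693 / 77040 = 22.62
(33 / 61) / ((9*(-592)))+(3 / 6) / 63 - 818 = -817.99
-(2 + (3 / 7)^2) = -107 / 49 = -2.18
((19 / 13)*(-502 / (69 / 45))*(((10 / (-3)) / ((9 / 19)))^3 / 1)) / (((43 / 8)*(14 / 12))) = 5233691360000 / 196827813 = 26590.20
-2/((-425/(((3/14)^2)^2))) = 81/8163400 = 0.00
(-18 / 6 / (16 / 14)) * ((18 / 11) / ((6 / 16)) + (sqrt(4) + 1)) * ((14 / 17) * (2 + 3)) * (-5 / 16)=297675 / 11968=24.87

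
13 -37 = -24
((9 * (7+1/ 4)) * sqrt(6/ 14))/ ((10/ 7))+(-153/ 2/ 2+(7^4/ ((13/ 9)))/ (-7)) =-14337/ 52+261 * sqrt(21)/ 40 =-245.81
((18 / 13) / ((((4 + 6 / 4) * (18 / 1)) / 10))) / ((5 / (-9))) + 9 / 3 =393 / 143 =2.75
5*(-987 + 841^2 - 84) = 3531050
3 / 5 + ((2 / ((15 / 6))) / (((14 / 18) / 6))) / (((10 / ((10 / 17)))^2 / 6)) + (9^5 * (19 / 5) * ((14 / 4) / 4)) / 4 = 15887900571 / 323680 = 49085.21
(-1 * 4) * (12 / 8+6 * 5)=-126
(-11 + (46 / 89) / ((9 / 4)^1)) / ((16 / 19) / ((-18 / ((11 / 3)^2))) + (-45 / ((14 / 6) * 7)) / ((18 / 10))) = 72285633 / 14494273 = 4.99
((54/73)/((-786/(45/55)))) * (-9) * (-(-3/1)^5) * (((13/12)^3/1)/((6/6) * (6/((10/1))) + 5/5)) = 72072585/53858816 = 1.34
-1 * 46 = -46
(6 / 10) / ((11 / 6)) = 18 / 55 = 0.33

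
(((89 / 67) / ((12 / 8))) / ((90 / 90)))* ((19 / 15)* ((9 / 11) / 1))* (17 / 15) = 57494 / 55275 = 1.04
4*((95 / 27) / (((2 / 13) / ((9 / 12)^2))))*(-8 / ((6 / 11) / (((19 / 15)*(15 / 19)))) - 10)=-45695 / 36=-1269.31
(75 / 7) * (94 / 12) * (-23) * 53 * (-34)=24349525 / 7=3478503.57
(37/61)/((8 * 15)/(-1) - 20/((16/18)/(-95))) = 74/246135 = 0.00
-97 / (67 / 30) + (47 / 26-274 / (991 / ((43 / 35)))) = -2535568279 / 60421270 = -41.96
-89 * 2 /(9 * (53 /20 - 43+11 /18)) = 3560 /7153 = 0.50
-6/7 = -0.86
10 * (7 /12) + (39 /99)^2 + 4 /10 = 69571 /10890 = 6.39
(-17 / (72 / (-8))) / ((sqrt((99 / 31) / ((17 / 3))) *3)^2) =8959 / 24057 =0.37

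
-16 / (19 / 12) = -10.11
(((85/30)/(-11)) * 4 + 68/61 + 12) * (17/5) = 413542/10065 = 41.09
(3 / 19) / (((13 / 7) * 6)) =7 / 494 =0.01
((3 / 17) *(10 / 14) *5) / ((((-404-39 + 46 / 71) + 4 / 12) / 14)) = -639 / 32011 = -0.02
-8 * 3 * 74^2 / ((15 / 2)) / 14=-43808 / 35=-1251.66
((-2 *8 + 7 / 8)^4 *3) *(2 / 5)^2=25120.18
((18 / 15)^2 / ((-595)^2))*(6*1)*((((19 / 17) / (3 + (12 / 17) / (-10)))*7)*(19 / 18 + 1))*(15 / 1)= 8436 / 4197725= 0.00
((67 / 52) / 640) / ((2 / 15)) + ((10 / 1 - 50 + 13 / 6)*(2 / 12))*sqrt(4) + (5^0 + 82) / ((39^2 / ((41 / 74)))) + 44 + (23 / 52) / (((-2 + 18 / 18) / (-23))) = 2397730801 / 57627648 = 41.61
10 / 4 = 5 / 2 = 2.50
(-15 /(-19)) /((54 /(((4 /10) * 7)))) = 7 /171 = 0.04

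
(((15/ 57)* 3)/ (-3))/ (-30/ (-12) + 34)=-10/ 1387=-0.01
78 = 78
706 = 706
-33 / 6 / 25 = -11 / 50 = -0.22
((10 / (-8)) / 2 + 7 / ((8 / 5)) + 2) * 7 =161 / 4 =40.25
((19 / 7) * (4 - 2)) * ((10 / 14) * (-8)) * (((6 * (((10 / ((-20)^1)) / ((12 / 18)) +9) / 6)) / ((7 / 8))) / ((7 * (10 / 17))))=-71.03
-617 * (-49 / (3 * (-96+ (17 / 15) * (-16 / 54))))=-4081455 / 39016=-104.61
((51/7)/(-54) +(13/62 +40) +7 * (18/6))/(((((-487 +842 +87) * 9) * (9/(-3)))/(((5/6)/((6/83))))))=-0.06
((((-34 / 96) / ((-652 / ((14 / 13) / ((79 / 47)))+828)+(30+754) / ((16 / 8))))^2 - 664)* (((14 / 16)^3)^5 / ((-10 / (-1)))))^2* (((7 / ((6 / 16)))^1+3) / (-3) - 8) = -5679967391738942132689837095293496513355171015017761310113 / 4648256008492309772311689740992583629754740777307602944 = -1221.96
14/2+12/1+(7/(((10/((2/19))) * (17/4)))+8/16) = 63041/3230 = 19.52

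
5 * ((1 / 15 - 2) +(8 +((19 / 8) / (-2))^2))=28711 / 768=37.38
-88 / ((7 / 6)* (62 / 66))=-17424 / 217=-80.29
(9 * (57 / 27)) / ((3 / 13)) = 247 / 3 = 82.33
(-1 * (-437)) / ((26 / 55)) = 24035 / 26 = 924.42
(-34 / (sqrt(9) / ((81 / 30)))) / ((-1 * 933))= 51 / 1555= 0.03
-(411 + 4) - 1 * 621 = -1036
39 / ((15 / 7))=91 / 5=18.20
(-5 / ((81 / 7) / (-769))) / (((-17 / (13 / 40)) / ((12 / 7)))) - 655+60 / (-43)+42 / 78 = -666.75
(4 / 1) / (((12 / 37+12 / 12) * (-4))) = -37 / 49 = -0.76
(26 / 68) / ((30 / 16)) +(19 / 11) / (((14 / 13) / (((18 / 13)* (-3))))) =-126811 / 19635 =-6.46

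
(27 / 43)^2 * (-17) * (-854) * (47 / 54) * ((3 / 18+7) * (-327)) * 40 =-20081442780 / 43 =-467010297.21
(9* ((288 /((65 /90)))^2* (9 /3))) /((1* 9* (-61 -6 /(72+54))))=-846526464 /108329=-7814.40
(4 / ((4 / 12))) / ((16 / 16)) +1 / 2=25 / 2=12.50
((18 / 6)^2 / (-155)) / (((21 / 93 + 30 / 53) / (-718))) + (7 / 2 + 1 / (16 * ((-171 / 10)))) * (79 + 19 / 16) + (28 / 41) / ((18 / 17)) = 216419315957 / 648626560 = 333.66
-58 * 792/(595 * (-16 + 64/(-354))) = 508167/106505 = 4.77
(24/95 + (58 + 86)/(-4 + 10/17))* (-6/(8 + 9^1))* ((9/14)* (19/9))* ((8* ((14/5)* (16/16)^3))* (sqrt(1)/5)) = 5548032/61625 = 90.03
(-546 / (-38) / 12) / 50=91 / 3800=0.02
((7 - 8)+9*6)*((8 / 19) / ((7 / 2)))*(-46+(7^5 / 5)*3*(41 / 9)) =583760656 / 1995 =292611.86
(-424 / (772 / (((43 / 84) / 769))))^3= -11836763639 / 242213763422974800744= -0.00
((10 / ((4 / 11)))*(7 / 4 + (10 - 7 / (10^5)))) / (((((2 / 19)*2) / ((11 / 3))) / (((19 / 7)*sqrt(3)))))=51324869233*sqrt(3) / 3360000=26457.52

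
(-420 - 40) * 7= -3220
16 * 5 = 80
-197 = -197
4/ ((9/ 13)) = 52/ 9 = 5.78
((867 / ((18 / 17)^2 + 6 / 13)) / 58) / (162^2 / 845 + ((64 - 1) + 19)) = 917478185 / 10982206504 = 0.08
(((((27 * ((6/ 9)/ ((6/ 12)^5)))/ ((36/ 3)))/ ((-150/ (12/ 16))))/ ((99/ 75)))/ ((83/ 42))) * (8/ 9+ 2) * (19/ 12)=-3458/ 8217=-0.42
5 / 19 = 0.26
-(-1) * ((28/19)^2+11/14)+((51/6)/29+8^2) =4928323/73283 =67.25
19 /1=19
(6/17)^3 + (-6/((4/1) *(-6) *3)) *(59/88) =0.10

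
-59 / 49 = -1.20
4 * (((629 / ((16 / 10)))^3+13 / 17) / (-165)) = -528823658281 / 359040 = -1472882.29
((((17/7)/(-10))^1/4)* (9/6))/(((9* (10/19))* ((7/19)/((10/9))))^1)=-6137/105840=-0.06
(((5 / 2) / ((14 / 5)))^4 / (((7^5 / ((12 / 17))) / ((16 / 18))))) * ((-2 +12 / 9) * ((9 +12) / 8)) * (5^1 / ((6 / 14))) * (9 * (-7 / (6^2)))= 1953125 / 2304038016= 0.00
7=7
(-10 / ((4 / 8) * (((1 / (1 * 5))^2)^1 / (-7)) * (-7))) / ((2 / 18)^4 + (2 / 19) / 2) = -3116475 / 329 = -9472.57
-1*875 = -875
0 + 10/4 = 5/2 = 2.50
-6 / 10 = -3 / 5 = -0.60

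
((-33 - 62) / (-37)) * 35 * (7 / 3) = 23275 / 111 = 209.68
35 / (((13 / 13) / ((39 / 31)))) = 1365 / 31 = 44.03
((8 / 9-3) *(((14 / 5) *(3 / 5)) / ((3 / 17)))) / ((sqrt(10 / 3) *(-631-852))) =2261 *sqrt(30) / 1668375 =0.01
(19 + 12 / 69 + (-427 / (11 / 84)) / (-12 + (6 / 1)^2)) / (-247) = 59045 / 124982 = 0.47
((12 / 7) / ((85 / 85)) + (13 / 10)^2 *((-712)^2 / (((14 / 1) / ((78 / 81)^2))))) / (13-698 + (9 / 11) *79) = -19908989353 / 217642950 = -91.48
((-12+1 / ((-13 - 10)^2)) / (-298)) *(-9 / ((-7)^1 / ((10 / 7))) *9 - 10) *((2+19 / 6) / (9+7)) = 983785 / 11586687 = 0.08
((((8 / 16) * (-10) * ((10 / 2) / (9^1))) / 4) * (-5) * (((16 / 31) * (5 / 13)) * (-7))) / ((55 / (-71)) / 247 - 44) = 23607500 / 215299557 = 0.11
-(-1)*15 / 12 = 5 / 4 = 1.25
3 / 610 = 0.00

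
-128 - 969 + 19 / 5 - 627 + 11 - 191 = -9501 / 5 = -1900.20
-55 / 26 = -2.12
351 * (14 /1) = 4914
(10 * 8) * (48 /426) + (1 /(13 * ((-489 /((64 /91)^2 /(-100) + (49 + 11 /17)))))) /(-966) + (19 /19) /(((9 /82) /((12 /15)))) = 1389805197031554 /85248529463825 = 16.30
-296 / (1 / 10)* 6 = -17760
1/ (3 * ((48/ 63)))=7/ 16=0.44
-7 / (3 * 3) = -7 / 9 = -0.78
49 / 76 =0.64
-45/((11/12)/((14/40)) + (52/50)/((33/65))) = -5775/599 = -9.64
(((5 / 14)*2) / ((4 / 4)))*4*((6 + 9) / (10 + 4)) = 3.06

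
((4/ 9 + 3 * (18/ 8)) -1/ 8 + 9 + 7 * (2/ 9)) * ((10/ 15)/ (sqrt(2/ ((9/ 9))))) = 47 * sqrt(2)/ 8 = 8.31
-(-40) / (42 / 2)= 40 / 21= 1.90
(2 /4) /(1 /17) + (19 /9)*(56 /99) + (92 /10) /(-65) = 5532403 /579150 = 9.55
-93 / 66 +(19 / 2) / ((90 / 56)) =4457 / 990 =4.50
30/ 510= 1/ 17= 0.06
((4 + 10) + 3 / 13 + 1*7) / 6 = 46 / 13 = 3.54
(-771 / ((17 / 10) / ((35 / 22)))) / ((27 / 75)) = -1124375 / 561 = -2004.23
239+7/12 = 2875/12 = 239.58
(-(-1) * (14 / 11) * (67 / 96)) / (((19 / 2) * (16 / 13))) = 6097 / 80256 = 0.08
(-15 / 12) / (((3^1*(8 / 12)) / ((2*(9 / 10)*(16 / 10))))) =-9 / 5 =-1.80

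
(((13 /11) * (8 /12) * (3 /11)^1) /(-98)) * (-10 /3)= 130 /17787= 0.01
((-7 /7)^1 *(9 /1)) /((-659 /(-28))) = -0.38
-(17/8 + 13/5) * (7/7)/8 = -189/320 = -0.59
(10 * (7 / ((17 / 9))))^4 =157529610000 / 83521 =1886107.81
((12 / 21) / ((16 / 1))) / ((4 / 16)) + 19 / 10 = 2.04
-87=-87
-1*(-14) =14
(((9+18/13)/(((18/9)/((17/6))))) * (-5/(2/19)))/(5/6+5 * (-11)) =12.90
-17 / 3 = -5.67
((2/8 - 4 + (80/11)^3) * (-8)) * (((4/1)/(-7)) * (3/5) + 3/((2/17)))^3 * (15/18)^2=-246116652752463/7304528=-33693710.63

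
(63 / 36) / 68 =7 / 272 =0.03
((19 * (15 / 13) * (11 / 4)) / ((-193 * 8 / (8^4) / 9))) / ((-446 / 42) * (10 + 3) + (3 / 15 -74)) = 94802400 / 13952549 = 6.79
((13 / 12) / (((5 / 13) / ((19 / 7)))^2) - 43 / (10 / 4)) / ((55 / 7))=540277 / 115500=4.68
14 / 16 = 7 / 8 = 0.88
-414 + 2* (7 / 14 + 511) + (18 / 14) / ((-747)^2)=264310264 / 434007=609.00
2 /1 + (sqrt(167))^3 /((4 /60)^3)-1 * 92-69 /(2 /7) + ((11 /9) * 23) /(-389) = 7283308.62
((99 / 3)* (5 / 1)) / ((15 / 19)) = 209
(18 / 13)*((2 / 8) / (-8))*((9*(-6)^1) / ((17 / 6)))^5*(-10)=-20083878149760 / 18458141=-1088076.97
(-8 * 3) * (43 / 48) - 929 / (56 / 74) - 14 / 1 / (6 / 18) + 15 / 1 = -35731 / 28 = -1276.11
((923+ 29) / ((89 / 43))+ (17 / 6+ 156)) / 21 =330433 / 11214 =29.47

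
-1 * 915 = -915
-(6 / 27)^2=-4 / 81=-0.05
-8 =-8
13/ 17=0.76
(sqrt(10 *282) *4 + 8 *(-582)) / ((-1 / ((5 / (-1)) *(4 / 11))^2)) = 1862400 / 121 -3200 *sqrt(705) / 121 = 14689.54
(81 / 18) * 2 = 9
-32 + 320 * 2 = 608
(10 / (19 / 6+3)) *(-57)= -3420 / 37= -92.43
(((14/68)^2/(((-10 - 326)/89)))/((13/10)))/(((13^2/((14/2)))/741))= -414295/1562912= -0.27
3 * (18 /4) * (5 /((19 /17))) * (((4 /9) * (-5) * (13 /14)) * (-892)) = 14784900 /133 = 111164.66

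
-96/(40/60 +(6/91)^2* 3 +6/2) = -2384928/91415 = -26.09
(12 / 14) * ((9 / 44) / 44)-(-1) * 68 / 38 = 230897 / 128744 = 1.79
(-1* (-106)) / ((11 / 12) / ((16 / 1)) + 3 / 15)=101760 / 247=411.98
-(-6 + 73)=-67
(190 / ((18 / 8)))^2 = 7130.86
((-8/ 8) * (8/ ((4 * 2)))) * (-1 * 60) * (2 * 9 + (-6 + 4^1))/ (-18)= -160/ 3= -53.33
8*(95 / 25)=152 / 5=30.40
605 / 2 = 302.50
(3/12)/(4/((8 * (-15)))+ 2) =15/118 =0.13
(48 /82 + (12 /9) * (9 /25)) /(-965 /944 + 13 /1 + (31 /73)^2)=5493388992 /62691241675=0.09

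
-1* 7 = -7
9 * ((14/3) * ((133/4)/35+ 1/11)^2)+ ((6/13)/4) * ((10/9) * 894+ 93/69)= 1159736339/7235800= 160.28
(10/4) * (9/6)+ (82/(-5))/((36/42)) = -923/60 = -15.38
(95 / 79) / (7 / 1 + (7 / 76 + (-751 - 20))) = -7220 / 4586503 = -0.00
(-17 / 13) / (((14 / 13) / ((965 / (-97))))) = 16405 / 1358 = 12.08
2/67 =0.03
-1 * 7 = -7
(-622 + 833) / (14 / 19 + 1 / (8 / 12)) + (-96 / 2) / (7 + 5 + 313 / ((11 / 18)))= 7697818 / 81685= 94.24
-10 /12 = -5 /6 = -0.83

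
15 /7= 2.14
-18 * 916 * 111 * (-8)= 14641344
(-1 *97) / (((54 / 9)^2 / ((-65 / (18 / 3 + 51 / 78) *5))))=409825 / 3114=131.61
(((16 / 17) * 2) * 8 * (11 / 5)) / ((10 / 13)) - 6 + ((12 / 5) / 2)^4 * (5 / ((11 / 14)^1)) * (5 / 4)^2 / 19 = 3388976 / 88825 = 38.15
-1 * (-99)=99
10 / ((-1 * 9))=-10 / 9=-1.11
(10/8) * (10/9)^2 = 125/81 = 1.54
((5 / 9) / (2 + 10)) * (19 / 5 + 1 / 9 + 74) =1753 / 486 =3.61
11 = 11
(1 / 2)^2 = 1 / 4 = 0.25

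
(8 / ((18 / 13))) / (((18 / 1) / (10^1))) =260 / 81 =3.21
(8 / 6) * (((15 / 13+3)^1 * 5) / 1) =360 / 13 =27.69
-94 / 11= -8.55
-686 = -686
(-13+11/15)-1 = -199/15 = -13.27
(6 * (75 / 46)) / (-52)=-0.19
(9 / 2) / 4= 9 / 8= 1.12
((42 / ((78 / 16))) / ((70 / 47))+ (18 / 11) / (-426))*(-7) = -2054227 / 50765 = -40.47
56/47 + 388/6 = 9286/141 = 65.86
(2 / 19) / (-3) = -2 / 57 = -0.04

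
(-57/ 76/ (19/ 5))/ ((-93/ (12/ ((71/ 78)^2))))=91260/ 2969149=0.03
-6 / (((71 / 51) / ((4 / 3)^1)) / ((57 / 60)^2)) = -18411 / 3550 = -5.19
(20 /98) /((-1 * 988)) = -5 /24206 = -0.00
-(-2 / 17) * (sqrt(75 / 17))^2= 150 / 289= 0.52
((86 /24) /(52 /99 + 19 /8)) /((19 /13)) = 36894 /43643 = 0.85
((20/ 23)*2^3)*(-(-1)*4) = 640/ 23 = 27.83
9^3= 729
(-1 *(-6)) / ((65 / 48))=288 / 65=4.43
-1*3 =-3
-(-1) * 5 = 5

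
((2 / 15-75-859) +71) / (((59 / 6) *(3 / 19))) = -491834 / 885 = -555.74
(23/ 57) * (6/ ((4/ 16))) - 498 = -9278/ 19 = -488.32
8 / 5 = 1.60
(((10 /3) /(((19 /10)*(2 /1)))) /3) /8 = 25 /684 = 0.04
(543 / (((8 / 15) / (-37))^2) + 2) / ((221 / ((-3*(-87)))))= 43654260483 / 14144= 3086415.48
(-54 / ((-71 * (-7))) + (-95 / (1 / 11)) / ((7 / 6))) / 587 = -1.53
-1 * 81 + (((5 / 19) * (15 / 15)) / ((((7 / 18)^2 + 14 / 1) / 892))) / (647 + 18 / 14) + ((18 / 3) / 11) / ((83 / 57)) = -415589208399 / 5156204933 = -80.60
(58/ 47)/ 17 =58/ 799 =0.07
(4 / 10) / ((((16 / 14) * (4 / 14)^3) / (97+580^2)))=807929297 / 160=5049558.11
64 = 64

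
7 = 7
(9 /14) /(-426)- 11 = -21871 /1988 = -11.00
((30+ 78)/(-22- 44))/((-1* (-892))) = -0.00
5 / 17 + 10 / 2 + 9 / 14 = 1413 / 238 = 5.94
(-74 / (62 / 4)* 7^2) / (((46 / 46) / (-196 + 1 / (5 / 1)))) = 7099708 / 155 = 45804.57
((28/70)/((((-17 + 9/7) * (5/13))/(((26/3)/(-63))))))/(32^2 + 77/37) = 12506/1409450625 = 0.00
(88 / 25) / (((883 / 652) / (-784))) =-44982784 / 22075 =-2037.73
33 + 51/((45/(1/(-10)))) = 32.89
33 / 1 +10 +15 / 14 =617 / 14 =44.07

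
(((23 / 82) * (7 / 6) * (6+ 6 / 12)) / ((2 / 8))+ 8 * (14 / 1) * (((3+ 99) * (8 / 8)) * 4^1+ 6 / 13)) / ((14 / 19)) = 397176893 / 6396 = 62097.70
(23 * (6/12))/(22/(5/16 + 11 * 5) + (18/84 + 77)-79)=-142485/17197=-8.29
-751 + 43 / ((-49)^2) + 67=-1642241 / 2401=-683.98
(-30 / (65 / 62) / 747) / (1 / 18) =-744 / 1079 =-0.69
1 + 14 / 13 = 27 / 13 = 2.08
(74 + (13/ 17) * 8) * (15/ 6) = 3405/ 17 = 200.29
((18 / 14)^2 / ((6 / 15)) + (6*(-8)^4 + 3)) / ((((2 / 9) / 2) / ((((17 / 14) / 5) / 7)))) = 368599491 / 48020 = 7675.96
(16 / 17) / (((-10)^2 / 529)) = 2116 / 425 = 4.98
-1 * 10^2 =-100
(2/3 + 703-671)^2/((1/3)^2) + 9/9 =9605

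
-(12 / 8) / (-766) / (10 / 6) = 9 / 7660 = 0.00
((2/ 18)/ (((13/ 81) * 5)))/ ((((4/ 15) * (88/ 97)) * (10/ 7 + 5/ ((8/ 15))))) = 18333/ 346060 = 0.05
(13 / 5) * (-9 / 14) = -117 / 70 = -1.67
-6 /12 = -1 /2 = -0.50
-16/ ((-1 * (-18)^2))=4/ 81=0.05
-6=-6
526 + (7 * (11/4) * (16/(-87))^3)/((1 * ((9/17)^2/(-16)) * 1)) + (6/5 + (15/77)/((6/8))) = 10971973582016/20535416055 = 534.30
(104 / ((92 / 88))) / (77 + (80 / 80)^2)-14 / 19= 706 / 1311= 0.54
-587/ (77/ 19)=-11153/ 77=-144.84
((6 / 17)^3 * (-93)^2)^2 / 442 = 1745055728928 / 5334402749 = 327.13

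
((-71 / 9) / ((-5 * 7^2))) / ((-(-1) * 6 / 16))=568 / 6615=0.09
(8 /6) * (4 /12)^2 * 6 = 8 /9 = 0.89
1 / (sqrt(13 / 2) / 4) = 1.57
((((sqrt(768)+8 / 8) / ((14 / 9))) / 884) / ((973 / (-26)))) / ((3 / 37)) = -444 * sqrt(3) / 115787 -111 / 463148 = -0.01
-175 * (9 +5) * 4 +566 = -9234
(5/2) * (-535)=-2675/2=-1337.50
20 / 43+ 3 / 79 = 1709 / 3397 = 0.50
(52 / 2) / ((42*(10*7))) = 13 / 1470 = 0.01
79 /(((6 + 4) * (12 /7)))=553 /120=4.61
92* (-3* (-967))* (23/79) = 6138516/79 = 77702.73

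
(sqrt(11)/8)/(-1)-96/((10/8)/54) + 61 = -20431/5-sqrt(11)/8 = -4086.61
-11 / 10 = -1.10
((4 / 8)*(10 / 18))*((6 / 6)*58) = 145 / 9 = 16.11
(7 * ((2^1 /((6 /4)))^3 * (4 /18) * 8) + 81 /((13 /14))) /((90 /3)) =184373 /47385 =3.89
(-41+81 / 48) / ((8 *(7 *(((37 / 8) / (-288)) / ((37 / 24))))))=1887 / 28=67.39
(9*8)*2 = 144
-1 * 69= -69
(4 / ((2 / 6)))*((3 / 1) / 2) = 18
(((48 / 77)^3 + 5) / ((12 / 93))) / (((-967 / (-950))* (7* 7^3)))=35240709325 / 2119926507622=0.02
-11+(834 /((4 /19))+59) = 8019 /2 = 4009.50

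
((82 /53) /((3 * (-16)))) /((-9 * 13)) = 41 /148824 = 0.00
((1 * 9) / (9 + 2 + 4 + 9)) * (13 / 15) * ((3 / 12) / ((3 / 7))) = 0.19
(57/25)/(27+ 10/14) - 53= -256651/4850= -52.92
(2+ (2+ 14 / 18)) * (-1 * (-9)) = 43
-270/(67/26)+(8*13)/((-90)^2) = -14213758/135675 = -104.76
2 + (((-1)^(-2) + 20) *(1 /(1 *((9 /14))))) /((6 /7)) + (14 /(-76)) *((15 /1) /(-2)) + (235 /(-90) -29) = 751 /76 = 9.88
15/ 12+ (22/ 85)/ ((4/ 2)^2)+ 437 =438.31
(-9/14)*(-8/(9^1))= 0.57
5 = 5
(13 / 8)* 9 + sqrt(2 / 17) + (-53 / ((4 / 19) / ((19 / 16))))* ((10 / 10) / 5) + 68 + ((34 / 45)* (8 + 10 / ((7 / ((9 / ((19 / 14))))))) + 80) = sqrt(34) / 17 + 6349529 / 54720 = 116.38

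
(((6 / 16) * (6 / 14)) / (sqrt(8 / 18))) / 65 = 27 / 7280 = 0.00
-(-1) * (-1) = -1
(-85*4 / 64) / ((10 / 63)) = -1071 / 32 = -33.47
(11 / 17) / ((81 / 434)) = 3.47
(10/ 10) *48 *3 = 144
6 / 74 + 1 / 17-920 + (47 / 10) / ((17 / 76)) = -2826878 / 3145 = -898.85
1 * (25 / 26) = 25 / 26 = 0.96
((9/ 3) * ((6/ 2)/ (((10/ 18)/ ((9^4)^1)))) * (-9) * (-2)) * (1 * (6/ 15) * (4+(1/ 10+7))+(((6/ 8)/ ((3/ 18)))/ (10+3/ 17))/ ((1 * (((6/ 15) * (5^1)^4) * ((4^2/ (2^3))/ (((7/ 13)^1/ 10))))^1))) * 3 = 1432834085508597/ 56225000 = 25483932.16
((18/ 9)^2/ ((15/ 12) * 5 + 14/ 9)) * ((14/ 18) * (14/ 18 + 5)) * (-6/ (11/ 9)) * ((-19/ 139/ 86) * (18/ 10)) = 2987712/ 92374535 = 0.03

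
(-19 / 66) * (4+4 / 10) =-19 / 15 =-1.27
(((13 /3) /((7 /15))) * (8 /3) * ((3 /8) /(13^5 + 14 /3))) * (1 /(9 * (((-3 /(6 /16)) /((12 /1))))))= -65 /15594502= -0.00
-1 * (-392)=392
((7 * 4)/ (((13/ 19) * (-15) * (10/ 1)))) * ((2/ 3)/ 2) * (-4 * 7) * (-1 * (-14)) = 104272/ 2925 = 35.65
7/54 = 0.13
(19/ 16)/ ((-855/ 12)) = -1/ 60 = -0.02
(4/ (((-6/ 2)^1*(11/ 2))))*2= -16/ 33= -0.48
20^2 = 400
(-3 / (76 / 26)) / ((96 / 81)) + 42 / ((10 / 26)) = 658671 / 6080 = 108.33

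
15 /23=0.65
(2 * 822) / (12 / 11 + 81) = 6028 / 301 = 20.03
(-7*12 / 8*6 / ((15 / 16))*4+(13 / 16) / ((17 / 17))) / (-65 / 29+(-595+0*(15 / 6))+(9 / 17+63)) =960857 / 1913600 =0.50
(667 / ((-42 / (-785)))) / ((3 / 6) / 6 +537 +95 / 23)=4817074 / 209125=23.03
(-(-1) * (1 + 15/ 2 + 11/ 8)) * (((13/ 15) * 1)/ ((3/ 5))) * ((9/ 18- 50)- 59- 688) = -181779/ 16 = -11361.19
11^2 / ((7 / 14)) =242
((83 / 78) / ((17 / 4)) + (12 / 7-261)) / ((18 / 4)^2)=-12.79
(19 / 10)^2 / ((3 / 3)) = 361 / 100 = 3.61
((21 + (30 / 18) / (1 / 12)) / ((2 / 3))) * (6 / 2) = 369 / 2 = 184.50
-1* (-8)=8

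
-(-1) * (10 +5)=15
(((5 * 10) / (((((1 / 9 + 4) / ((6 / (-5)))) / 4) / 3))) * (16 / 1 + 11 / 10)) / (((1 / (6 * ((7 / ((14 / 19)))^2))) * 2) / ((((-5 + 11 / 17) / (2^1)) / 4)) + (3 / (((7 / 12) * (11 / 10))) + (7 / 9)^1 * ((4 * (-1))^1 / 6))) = -41581754676 / 57621349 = -721.64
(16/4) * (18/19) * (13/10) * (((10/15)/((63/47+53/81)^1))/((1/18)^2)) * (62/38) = 5965051248/6853585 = 870.35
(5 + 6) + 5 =16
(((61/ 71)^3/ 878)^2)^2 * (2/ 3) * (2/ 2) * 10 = 13271744871487930791605/ 7313739904550078599757178710396172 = 0.00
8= 8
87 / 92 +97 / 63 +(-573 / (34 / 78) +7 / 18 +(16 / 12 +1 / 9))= -129097685 / 98532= -1310.21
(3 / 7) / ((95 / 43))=129 / 665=0.19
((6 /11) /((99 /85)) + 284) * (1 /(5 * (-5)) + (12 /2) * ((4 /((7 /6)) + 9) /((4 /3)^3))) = 9084526081 /1016400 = 8937.94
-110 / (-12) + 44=319 / 6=53.17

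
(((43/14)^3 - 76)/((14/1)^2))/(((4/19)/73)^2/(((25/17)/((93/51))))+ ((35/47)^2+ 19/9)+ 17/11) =-0.06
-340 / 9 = -37.78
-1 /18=-0.06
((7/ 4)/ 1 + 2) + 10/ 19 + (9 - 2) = 857/ 76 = 11.28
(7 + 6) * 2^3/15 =104/15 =6.93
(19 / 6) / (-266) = -1 / 84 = -0.01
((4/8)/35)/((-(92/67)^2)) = -4489/592480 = -0.01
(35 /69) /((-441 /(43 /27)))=-215 /117369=-0.00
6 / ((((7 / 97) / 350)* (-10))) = -2910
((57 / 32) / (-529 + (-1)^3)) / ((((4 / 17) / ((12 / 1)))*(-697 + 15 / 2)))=2907 / 11693920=0.00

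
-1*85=-85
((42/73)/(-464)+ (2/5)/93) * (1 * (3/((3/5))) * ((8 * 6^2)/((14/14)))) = 289284/65627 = 4.41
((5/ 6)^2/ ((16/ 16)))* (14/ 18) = 175/ 324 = 0.54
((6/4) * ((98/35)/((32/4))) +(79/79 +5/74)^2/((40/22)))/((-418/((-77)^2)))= -67994311/4161760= -16.34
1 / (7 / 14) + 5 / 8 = 21 / 8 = 2.62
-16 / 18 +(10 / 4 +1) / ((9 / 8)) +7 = 83 / 9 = 9.22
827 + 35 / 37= 30634 / 37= 827.95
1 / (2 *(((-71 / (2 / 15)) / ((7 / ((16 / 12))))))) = -7 / 1420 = -0.00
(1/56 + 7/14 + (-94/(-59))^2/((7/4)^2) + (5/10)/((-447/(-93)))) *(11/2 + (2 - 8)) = -294960555/406636496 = -0.73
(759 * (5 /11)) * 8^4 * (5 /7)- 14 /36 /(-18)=2289254449 /2268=1009371.45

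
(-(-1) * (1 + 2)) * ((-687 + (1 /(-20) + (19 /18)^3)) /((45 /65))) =-260001079 /87480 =-2972.12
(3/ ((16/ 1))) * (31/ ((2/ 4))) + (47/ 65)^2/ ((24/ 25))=6170/ 507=12.17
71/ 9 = 7.89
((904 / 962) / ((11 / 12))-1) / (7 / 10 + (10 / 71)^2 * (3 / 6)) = 6704530 / 189349017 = 0.04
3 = 3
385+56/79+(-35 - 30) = 25336/79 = 320.71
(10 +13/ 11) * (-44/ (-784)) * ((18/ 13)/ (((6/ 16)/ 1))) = 1476/ 637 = 2.32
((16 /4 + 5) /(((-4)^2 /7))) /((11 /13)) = 819 /176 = 4.65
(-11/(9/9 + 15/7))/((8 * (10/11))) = -77/160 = -0.48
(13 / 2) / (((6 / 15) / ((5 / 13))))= 25 / 4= 6.25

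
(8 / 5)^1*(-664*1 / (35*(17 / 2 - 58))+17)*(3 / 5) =481864 / 28875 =16.69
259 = 259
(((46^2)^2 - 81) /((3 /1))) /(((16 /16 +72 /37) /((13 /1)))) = 2153617375 /327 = 6585985.86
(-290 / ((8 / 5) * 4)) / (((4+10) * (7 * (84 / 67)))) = -48575 / 131712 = -0.37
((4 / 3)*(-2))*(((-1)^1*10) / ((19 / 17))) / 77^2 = 1360 / 337953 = 0.00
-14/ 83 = -0.17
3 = 3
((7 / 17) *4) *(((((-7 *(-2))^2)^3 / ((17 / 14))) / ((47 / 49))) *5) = 723136637440 / 13583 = 53238359.53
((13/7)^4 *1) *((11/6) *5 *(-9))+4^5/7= -4010101/4802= -835.09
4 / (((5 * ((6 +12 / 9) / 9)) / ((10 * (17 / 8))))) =459 / 22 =20.86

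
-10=-10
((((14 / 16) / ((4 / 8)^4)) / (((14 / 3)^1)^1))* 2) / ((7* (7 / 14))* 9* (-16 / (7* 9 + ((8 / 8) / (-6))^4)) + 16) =244947 / 326600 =0.75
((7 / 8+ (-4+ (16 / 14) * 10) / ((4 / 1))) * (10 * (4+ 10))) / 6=255 / 4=63.75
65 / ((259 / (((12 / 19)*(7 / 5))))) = 156 / 703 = 0.22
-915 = -915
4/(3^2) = 4/9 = 0.44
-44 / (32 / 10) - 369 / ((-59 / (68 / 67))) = -117047 / 15812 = -7.40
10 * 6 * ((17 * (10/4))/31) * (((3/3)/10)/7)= 255/217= 1.18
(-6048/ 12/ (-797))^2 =254016/ 635209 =0.40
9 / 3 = 3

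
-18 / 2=-9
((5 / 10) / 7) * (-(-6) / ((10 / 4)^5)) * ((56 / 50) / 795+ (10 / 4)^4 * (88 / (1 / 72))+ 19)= 157422084896 / 144921875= 1086.25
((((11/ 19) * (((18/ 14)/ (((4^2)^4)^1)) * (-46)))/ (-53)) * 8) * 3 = 6831/ 28872704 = 0.00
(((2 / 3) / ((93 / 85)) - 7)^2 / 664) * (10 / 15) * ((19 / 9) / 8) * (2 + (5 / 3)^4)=47536917817 / 452152837152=0.11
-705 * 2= -1410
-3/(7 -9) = 3/2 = 1.50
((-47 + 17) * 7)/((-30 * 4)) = 7/4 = 1.75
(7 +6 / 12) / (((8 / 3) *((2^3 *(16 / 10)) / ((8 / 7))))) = 225 / 896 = 0.25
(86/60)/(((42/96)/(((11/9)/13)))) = 3784/12285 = 0.31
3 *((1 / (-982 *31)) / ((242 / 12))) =-9 / 1841741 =-0.00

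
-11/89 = -0.12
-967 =-967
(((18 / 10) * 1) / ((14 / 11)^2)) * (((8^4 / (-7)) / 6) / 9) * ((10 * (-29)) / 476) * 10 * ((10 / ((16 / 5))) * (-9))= -84216000 / 40817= -2063.26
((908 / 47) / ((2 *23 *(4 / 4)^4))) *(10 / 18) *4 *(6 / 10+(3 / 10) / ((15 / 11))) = 37228 / 48645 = 0.77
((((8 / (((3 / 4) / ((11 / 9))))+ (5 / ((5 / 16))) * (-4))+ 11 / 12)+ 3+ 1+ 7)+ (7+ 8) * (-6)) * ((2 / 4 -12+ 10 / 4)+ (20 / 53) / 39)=258991271 / 223236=1160.17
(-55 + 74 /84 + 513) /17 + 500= 376273 /714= 526.99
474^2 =224676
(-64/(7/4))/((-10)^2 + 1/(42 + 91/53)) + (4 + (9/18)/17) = 28869137/7879602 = 3.66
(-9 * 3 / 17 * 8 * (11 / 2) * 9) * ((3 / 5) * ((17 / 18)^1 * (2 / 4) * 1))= -891 / 5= -178.20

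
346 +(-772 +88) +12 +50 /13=-4188 /13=-322.15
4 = 4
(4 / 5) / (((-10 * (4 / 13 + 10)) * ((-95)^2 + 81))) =-13 / 15252550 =-0.00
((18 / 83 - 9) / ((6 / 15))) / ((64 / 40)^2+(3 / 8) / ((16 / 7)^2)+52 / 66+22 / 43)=-132409728000 / 23706359819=-5.59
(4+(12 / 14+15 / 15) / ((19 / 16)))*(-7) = -740 / 19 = -38.95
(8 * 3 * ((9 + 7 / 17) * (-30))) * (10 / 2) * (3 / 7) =-1728000 / 119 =-14521.01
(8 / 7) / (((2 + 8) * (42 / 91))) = 0.25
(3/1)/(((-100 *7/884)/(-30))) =3978/35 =113.66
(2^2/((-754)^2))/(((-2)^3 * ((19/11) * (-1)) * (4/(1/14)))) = 11/1209802048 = 0.00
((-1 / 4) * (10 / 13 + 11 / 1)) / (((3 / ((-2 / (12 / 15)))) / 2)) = 255 / 52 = 4.90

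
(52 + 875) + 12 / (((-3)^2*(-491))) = 1365467 / 1473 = 927.00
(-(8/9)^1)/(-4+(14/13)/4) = 208/873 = 0.24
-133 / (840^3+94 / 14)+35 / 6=145212476059 / 24893568282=5.83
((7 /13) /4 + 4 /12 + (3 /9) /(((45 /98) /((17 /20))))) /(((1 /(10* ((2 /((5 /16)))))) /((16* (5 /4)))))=2437312 /1755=1388.78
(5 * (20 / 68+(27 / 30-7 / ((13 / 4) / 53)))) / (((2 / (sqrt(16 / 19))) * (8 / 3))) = -39417 * sqrt(19) / 1768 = -97.18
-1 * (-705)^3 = 350402625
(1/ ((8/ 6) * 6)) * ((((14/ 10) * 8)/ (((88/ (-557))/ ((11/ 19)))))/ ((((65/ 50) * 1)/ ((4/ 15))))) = -3899/ 3705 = -1.05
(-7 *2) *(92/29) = -44.41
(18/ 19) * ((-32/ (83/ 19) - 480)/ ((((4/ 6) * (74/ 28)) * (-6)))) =2548224/ 58349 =43.67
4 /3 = 1.33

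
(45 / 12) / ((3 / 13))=65 / 4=16.25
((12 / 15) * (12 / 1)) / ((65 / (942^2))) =42593472 / 325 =131056.84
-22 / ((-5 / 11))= 242 / 5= 48.40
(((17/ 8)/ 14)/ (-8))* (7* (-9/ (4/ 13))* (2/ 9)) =221/ 256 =0.86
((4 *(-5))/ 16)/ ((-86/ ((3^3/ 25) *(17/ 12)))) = 153/ 6880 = 0.02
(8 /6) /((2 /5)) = 10 /3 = 3.33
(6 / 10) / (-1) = -3 / 5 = -0.60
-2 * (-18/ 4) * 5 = 45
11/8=1.38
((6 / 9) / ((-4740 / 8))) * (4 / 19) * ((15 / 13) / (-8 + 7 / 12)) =64 / 1736657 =0.00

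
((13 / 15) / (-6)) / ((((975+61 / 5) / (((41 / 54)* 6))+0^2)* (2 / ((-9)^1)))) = 533 / 177696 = 0.00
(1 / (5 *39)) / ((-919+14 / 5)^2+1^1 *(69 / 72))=40 / 6547502507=0.00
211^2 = 44521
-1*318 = -318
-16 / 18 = -8 / 9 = -0.89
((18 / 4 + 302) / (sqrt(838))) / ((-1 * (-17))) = 613 * sqrt(838) / 28492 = 0.62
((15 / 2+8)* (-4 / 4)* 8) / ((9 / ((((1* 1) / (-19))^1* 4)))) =496 / 171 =2.90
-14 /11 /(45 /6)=-28 /165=-0.17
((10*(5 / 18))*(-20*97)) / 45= -9700 / 81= -119.75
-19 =-19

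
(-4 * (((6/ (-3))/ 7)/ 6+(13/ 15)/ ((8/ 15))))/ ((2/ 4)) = -265/ 21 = -12.62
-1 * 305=-305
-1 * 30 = -30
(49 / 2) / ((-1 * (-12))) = 49 / 24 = 2.04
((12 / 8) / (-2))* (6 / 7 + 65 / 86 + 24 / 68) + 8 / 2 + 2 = 185259 / 40936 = 4.53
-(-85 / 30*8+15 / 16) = 1043 / 48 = 21.73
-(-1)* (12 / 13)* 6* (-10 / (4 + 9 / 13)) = -11.80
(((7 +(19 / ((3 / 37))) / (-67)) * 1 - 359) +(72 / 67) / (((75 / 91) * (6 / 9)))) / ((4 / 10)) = -1776547 / 2010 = -883.85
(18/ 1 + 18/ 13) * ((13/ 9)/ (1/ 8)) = 224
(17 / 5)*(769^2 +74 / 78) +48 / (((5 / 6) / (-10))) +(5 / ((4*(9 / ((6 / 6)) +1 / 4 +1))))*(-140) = 16070250232 / 7995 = 2010037.55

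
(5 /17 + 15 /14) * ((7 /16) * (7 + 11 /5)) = 5.50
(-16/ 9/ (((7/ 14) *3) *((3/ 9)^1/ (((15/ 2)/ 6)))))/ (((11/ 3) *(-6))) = 0.20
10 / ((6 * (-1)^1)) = -1.67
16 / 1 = 16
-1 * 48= -48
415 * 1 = 415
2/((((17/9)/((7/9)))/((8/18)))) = 56/153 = 0.37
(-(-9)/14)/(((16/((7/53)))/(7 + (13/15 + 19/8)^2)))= 4757/51200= 0.09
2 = 2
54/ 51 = 18/ 17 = 1.06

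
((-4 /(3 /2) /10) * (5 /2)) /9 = -2 /27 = -0.07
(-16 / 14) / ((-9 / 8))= 1.02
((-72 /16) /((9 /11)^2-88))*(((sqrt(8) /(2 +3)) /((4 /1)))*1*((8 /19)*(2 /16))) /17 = 1089*sqrt(2) /68262820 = 0.00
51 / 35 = 1.46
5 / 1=5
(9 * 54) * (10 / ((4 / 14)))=17010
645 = 645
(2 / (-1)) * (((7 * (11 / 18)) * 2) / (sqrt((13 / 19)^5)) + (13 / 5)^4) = -57122 / 625 - 55594 * sqrt(247) / 19773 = -135.58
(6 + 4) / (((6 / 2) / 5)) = 50 / 3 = 16.67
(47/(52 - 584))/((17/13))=-611/9044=-0.07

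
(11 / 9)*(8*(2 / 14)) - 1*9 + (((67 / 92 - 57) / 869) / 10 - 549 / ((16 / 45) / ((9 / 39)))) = -476586202921 / 1309548240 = -363.93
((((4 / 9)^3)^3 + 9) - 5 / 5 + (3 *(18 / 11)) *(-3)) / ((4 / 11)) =-14333116301 / 774840978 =-18.50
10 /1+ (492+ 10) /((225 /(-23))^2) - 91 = -3835067 /50625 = -75.75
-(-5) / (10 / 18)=9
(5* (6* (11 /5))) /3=22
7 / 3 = 2.33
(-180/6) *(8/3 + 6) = -260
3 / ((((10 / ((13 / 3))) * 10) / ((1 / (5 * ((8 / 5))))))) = 13 / 800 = 0.02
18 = 18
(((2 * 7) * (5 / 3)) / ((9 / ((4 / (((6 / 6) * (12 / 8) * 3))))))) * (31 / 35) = 496 / 243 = 2.04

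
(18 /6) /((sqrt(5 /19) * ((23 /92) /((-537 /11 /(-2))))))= 3222 * sqrt(95) /55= 570.98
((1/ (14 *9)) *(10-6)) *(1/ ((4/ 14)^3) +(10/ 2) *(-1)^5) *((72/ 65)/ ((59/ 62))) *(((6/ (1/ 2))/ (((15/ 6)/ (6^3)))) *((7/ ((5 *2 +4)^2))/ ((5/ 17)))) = 827786304/ 4697875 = 176.20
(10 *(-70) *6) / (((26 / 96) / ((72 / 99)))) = -1612800 / 143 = -11278.32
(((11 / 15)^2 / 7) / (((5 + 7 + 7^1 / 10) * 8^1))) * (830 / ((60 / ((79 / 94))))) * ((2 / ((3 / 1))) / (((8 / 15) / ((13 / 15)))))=10314161 / 1083015360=0.01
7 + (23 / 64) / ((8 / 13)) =3883 / 512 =7.58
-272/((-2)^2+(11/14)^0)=-272/5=-54.40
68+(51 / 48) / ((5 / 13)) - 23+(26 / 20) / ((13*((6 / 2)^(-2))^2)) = 4469 / 80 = 55.86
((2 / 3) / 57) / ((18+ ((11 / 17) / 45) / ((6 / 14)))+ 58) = 510 / 3315443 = 0.00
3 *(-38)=-114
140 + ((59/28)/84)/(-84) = 27659461/197568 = 140.00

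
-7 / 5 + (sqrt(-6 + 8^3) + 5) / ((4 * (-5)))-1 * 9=-213 / 20-sqrt(506) / 20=-11.77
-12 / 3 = -4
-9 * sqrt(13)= -32.45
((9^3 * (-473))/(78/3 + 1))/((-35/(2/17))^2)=-51084/354025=-0.14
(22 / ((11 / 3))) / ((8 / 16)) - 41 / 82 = 23 / 2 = 11.50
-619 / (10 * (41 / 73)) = -45187 / 410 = -110.21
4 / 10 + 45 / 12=4.15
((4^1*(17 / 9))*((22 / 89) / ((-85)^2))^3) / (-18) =-21296 / 1266833886313640625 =-0.00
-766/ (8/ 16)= -1532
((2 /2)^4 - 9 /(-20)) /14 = 29 /280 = 0.10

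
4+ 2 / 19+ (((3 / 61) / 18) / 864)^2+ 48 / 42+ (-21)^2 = 5934958636363909 / 13299683217408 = 446.25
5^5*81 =253125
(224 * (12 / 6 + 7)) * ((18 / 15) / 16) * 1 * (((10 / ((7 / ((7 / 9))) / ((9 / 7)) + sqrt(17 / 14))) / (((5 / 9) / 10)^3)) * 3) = 864162432 / 223 - 8817984 * sqrt(238) / 223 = 3265135.43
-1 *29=-29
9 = 9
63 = 63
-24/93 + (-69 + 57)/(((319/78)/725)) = -725488/341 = -2127.53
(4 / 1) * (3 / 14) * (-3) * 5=-12.86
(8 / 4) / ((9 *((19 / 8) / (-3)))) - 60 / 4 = -871 / 57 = -15.28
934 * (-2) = -1868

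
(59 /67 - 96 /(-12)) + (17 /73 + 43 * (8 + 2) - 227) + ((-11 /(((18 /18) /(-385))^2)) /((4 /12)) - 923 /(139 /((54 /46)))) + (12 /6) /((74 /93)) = -2829821603109488 /578551499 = -4891218.17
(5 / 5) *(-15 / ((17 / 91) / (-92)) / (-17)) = -125580 / 289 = -434.53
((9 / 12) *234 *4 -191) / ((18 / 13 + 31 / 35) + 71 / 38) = 8835190 / 71559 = 123.47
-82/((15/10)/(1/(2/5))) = -410/3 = -136.67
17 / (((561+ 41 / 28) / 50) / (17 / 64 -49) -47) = -9279025 / 25779767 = -0.36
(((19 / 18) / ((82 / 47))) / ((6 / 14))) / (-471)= -0.00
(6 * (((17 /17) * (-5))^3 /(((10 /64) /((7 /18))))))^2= 31360000 /9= 3484444.44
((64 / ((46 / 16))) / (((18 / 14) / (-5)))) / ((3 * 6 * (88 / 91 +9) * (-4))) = 203840 / 1689741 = 0.12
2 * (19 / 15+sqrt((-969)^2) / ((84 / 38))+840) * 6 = 15355.49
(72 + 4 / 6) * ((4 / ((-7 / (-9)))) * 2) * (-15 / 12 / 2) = -3270 / 7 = -467.14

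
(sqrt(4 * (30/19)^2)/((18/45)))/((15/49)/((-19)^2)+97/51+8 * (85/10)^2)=712215/52315294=0.01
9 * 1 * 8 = 72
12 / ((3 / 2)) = 8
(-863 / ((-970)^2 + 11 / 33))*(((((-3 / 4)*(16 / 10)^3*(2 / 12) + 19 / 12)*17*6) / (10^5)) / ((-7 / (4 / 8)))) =70728891 / 987945350000000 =0.00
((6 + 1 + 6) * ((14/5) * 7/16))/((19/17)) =10829/760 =14.25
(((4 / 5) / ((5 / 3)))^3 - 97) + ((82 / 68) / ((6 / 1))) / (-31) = -9574525253 / 98812500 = -96.90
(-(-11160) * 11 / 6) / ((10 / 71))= 145266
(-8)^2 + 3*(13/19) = 1255/19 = 66.05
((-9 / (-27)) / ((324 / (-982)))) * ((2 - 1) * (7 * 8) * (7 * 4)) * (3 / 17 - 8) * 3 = 51197552 / 1377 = 37180.50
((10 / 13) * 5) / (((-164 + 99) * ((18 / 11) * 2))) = -55 / 3042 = -0.02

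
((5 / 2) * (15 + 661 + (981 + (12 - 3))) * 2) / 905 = 1666 / 181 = 9.20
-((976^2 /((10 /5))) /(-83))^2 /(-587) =226850258944 /4043843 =56097.69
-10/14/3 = -5/21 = -0.24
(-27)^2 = 729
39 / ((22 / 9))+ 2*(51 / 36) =620 / 33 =18.79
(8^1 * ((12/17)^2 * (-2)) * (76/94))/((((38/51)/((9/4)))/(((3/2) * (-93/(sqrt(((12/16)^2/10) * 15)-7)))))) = -485968896/1231259-26034048 * sqrt(6)/1231259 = -446.49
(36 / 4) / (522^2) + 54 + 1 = 1665181 / 30276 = 55.00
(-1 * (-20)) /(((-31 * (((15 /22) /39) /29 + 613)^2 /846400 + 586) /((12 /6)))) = 2328969001216000 /33318065578001001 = 0.07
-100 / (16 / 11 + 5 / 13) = -14300 / 263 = -54.37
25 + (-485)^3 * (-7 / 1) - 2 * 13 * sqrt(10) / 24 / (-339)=13 * sqrt(10) / 4068 + 798588900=798588900.01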